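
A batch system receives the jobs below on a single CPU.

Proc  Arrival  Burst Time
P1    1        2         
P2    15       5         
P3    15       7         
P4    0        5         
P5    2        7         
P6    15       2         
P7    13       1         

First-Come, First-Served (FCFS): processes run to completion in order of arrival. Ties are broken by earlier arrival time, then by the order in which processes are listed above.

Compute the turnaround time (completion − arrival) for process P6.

14

Gantt: | P4 0-5 | P1 5-7 | P5 7-14 | P7 14-15 | P2 15-20 | P3 20-27 | P6 27-29 |
Completion: P1=7  P2=20  P3=27  P4=5  P5=14  P6=29  P7=15
Turnaround(P6) = completion − arrival = 29 − 15 = 14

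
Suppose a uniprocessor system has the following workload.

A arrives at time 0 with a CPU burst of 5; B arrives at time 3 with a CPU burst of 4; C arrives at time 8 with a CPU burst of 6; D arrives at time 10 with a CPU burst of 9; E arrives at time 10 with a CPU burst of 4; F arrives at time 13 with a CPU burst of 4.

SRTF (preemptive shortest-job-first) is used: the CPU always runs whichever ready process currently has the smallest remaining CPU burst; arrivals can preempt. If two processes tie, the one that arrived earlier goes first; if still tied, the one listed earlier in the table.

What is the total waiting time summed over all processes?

Timeline: | A 0-5 | B 5-9 | C 9-10 | E 10-14 | F 14-18 | C 18-23 | D 23-32 |
Completion: A=5  B=9  C=23  D=32  E=14  F=18
Waiting = turnaround − burst: A=0, B=2, C=9, D=13, E=0, F=1
Total waiting = 0 + 2 + 9 + 13 + 0 + 1 = 25

25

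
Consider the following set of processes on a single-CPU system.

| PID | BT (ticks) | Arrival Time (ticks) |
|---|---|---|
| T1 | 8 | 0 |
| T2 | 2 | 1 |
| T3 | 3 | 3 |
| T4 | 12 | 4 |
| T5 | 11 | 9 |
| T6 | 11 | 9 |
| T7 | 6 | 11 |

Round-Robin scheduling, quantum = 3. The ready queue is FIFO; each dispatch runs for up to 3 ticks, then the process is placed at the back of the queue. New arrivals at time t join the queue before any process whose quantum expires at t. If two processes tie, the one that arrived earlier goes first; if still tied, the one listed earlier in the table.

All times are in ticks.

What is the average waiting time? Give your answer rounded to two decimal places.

Timeline: | T1 0-3 | T2 3-5 | T3 5-8 | T1 8-11 | T4 11-14 | T5 14-17 | T6 17-20 | T7 20-23 | T1 23-25 | T4 25-28 | T5 28-31 | T6 31-34 | T7 34-37 | T4 37-40 | T5 40-43 | T6 43-46 | T4 46-49 | T5 49-51 | T6 51-53 |
Completion: T1=25  T2=5  T3=8  T4=49  T5=51  T6=53  T7=37
Turnaround (C−A): T1=25  T2=4  T3=5  T4=45  T5=42  T6=44  T7=26
Waiting times: T1=17, T2=2, T3=2, T4=33, T5=31, T6=33, T7=20
Average waiting = (17+2+2+33+31+33+20) / 7 = 138/7 = 19.71

19.71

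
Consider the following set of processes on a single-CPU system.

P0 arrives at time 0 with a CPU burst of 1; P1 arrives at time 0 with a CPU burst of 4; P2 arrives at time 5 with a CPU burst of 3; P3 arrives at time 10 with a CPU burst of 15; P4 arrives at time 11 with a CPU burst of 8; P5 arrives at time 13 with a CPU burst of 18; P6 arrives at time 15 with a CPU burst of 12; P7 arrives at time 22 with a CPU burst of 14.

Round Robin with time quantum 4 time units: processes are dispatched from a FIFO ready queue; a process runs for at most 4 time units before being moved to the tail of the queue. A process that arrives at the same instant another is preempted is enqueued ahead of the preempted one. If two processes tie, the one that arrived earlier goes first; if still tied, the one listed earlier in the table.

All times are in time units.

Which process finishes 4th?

P4

Timeline: | P0 0-1 | P1 1-5 | P2 5-8 | idle 8-10 | P3 10-14 | P4 14-18 | P5 18-22 | P3 22-26 | P6 26-30 | P4 30-34 | P7 34-38 | P5 38-42 | P3 42-46 | P6 46-50 | P7 50-54 | P5 54-58 | P3 58-61 | P6 61-65 | P7 65-69 | P5 69-73 | P7 73-75 | P5 75-77 |
Completion: P0=1  P1=5  P2=8  P3=61  P4=34  P5=77  P6=65  P7=75
Turnaround (C−A): P0=1  P1=5  P2=3  P3=51  P4=23  P5=64  P6=50  P7=53
Finish order: P0 → P1 → P2 → P4 → P3 → P6 → P7 → P5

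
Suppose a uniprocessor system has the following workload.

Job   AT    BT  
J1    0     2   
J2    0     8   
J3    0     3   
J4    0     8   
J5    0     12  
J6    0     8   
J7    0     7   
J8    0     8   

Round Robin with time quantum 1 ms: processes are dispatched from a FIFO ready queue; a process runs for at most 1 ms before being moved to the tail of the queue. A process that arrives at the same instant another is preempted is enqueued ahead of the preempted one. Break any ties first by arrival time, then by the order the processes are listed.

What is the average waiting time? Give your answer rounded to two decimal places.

Timeline: | J1 0-1 | J2 1-2 | J3 2-3 | J4 3-4 | J5 4-5 | J6 5-6 | J7 6-7 | J8 7-8 | J1 8-9 | J2 9-10 | J3 10-11 | J4 11-12 | J5 12-13 | J6 13-14 | J7 14-15 | J8 15-16 | J2 16-17 | J3 17-18 | J4 18-19 | J5 19-20 | J6 20-21 | J7 21-22 | J8 22-23 | J2 23-24 | J4 24-25 | J5 25-26 | J6 26-27 | J7 27-28 | J8 28-29 | J2 29-30 | J4 30-31 | J5 31-32 | J6 32-33 | J7 33-34 | J8 34-35 | J2 35-36 | J4 36-37 | J5 37-38 | J6 38-39 | J7 39-40 | J8 40-41 | J2 41-42 | J4 42-43 | J5 43-44 | J6 44-45 | J7 45-46 | J8 46-47 | J2 47-48 | J4 48-49 | J5 49-50 | J6 50-51 | J8 51-52 | J5 52-56 |
Completion: J1=9  J2=48  J3=18  J4=49  J5=56  J6=51  J7=46  J8=52
Turnaround (C−A): J1=9  J2=48  J3=18  J4=49  J5=56  J6=51  J7=46  J8=52
Waiting times: J1=7, J2=40, J3=15, J4=41, J5=44, J6=43, J7=39, J8=44
Average waiting = (7+40+15+41+44+43+39+44) / 8 = 273/8 = 34.13

34.13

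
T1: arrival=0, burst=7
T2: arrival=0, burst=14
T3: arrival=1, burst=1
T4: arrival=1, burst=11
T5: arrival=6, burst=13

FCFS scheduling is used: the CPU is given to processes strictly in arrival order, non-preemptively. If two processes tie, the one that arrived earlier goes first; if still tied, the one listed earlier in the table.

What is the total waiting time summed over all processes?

75

Gantt: | T1 0-7 | T2 7-21 | T3 21-22 | T4 22-33 | T5 33-46 |
Completion: T1=7  T2=21  T3=22  T4=33  T5=46
Turnaround (C−A): T1=7  T2=21  T3=21  T4=32  T5=40
Waiting = turnaround − burst: T1=0, T2=7, T3=20, T4=21, T5=27
Total waiting = 0 + 7 + 20 + 21 + 27 = 75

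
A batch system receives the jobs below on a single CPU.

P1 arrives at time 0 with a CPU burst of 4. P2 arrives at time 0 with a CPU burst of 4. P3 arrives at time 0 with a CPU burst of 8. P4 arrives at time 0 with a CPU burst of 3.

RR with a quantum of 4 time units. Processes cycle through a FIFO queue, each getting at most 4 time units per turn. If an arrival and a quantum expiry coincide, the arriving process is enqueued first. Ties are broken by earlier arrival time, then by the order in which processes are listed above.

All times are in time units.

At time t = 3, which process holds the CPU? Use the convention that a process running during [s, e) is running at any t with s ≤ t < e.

P1

Timeline: | P1 0-4 | P2 4-8 | P3 8-12 | P4 12-15 | P3 15-19 |
Completion: P1=4  P2=8  P3=19  P4=15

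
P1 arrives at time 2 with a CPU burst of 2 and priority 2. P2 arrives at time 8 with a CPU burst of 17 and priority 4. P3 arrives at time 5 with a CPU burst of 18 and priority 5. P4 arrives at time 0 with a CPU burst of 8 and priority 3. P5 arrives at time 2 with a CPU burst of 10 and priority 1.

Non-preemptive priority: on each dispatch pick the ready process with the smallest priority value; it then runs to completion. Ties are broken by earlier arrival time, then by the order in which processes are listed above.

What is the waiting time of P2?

12

Gantt: | P4 0-8 | P5 8-18 | P1 18-20 | P2 20-37 | P3 37-55 |
Completion: P1=20  P2=37  P3=55  P4=8  P5=18
Waiting(P2) = turnaround − burst = 29 − 17 = 12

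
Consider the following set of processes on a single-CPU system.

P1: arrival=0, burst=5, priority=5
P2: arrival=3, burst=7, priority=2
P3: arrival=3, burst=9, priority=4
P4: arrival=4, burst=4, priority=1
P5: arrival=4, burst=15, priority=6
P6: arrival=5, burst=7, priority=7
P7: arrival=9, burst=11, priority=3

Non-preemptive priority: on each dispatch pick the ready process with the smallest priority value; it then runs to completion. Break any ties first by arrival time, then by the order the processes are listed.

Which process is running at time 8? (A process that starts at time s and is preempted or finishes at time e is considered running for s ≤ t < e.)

P4

Timeline: | P1 0-5 | P4 5-9 | P2 9-16 | P7 16-27 | P3 27-36 | P5 36-51 | P6 51-58 |
Completion: P1=5  P2=16  P3=36  P4=9  P5=51  P6=58  P7=27
Turnaround (C−A): P1=5  P2=13  P3=33  P4=5  P5=47  P6=53  P7=18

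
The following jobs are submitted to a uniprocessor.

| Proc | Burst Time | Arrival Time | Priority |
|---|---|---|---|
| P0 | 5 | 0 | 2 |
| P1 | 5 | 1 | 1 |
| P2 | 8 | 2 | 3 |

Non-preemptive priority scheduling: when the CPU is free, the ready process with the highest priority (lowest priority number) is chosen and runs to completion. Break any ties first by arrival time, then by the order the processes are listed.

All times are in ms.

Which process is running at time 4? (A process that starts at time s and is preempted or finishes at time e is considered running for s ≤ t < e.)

Gantt: | P0 0-5 | P1 5-10 | P2 10-18 |
Completion: P0=5  P1=10  P2=18
Turnaround (C−A): P0=5  P1=9  P2=16

P0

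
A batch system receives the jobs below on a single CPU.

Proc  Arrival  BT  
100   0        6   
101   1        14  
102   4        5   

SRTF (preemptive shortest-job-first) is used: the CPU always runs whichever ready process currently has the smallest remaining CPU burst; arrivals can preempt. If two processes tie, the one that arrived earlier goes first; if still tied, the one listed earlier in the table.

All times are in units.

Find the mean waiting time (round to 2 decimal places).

Timeline: | 100 0-6 | 102 6-11 | 101 11-25 |
Completion: 100=6  101=25  102=11
Turnaround (C−A): 100=6  101=24  102=7
Waiting times: 100=0, 101=10, 102=2
Average waiting = (0+10+2) / 3 = 12/3 = 4.00

4.00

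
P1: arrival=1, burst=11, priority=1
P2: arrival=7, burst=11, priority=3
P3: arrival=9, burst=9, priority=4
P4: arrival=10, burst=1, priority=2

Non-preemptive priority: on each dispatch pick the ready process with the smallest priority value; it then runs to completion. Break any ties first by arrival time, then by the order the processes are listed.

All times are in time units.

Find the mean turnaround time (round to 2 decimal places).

Gantt: | idle 0-1 | P1 1-12 | P4 12-13 | P2 13-24 | P3 24-33 |
Completion: P1=12  P2=24  P3=33  P4=13
Turnaround (C−A): P1=11  P2=17  P3=24  P4=3
Turnaround times: P1=11, P2=17, P3=24, P4=3
Average turnaround = (11+17+24+3) / 4 = 55/4 = 13.75

13.75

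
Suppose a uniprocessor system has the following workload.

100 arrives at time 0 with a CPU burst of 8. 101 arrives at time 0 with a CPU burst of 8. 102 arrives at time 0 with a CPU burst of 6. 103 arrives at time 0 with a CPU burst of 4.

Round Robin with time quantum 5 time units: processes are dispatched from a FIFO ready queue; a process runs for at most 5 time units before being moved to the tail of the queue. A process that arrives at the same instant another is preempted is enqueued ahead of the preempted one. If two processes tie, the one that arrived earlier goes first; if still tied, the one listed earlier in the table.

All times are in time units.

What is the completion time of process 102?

26

Gantt: | 100 0-5 | 101 5-10 | 102 10-15 | 103 15-19 | 100 19-22 | 101 22-25 | 102 25-26 |
Completion: 100=22  101=25  102=26  103=19
Turnaround (C−A): 100=22  101=25  102=26  103=19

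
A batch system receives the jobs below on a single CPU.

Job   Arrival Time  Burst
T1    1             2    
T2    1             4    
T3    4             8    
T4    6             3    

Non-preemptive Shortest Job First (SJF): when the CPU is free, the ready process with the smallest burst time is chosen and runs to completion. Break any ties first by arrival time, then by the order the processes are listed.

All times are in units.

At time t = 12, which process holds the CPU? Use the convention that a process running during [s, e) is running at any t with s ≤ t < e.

Schedule: | idle 0-1 | T1 1-3 | T2 3-7 | T4 7-10 | T3 10-18 |
Completion: T1=3  T2=7  T3=18  T4=10

T3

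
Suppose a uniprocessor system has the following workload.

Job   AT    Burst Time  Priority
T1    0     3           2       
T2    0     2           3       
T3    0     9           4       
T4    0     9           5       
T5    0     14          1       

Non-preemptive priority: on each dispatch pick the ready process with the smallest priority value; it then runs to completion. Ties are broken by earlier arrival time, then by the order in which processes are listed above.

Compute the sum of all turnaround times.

115

Timeline: | T5 0-14 | T1 14-17 | T2 17-19 | T3 19-28 | T4 28-37 |
Completion: T1=17  T2=19  T3=28  T4=37  T5=14
Turnaround (C−A): T1=17  T2=19  T3=28  T4=37  T5=14
Turnaround = completion − arrival: T1=17, T2=19, T3=28, T4=37, T5=14
Total turnaround = 17 + 19 + 28 + 37 + 14 = 115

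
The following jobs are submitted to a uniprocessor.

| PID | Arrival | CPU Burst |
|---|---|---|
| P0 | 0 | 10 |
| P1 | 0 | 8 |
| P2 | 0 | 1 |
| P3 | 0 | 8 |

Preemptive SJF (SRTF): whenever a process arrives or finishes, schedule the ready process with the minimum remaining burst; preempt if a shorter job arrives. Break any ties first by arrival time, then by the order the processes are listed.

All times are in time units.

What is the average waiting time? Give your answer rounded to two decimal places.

6.75

Schedule: | P2 0-1 | P1 1-9 | P3 9-17 | P0 17-27 |
Completion: P0=27  P1=9  P2=1  P3=17
Turnaround (C−A): P0=27  P1=9  P2=1  P3=17
Waiting times: P0=17, P1=1, P2=0, P3=9
Average waiting = (17+1+0+9) / 4 = 27/4 = 6.75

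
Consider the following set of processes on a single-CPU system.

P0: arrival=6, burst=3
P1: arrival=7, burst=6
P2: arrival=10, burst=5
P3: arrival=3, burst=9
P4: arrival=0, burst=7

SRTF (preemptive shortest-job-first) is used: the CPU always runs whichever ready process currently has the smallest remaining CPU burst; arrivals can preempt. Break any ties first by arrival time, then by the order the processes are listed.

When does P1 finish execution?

Timeline: | P4 0-7 | P0 7-10 | P2 10-15 | P1 15-21 | P3 21-30 |
Completion: P0=10  P1=21  P2=15  P3=30  P4=7

21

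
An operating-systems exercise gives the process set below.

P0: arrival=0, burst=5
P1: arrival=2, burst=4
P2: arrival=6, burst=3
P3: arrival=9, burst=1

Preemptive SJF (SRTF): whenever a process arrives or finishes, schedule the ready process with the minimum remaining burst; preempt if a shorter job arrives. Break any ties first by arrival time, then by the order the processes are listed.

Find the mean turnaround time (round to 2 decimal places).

5.00

Gantt: | P0 0-5 | P1 5-9 | P3 9-10 | P2 10-13 |
Completion: P0=5  P1=9  P2=13  P3=10
Turnaround (C−A): P0=5  P1=7  P2=7  P3=1
Turnaround times: P0=5, P1=7, P2=7, P3=1
Average turnaround = (5+7+7+1) / 4 = 20/4 = 5.00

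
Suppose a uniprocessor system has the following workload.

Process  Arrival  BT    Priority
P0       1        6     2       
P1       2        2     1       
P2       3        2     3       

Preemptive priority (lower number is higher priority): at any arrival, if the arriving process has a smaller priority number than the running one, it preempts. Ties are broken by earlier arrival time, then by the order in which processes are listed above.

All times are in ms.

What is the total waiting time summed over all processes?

Gantt: | idle 0-1 | P0 1-2 | P1 2-4 | P0 4-9 | P2 9-11 |
Completion: P0=9  P1=4  P2=11
Waiting = turnaround − burst: P0=2, P1=0, P2=6
Total waiting = 2 + 0 + 6 = 8

8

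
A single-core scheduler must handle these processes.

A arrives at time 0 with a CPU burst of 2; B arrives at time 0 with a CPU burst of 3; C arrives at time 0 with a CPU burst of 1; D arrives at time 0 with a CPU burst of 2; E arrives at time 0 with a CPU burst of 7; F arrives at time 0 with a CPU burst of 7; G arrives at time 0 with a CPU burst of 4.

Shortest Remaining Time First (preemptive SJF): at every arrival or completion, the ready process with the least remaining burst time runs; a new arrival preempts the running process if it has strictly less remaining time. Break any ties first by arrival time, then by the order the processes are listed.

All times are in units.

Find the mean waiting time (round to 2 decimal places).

Schedule: | C 0-1 | A 1-3 | D 3-5 | B 5-8 | G 8-12 | E 12-19 | F 19-26 |
Completion: A=3  B=8  C=1  D=5  E=19  F=26  G=12
Waiting times: A=1, B=5, C=0, D=3, E=12, F=19, G=8
Average waiting = (1+5+0+3+12+19+8) / 7 = 48/7 = 6.86

6.86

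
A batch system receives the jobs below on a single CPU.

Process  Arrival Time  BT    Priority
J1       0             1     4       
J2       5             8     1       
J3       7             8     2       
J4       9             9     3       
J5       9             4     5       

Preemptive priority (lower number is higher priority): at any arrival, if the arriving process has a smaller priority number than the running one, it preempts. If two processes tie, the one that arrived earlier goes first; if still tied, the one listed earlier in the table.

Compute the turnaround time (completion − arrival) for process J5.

25

Schedule: | J1 0-1 | idle 1-5 | J2 5-13 | J3 13-21 | J4 21-30 | J5 30-34 |
Completion: J1=1  J2=13  J3=21  J4=30  J5=34
Turnaround(J5) = completion − arrival = 34 − 9 = 25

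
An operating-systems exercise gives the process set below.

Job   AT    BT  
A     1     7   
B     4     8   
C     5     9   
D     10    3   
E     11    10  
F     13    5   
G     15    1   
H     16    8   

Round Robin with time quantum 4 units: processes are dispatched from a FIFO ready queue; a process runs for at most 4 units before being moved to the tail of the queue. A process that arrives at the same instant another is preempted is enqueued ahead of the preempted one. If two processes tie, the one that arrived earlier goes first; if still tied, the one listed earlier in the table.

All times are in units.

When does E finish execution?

52

Timeline: | idle 0-1 | A 1-5 | B 5-9 | C 9-13 | A 13-16 | B 16-20 | D 20-23 | E 23-27 | F 27-31 | C 31-35 | G 35-36 | H 36-40 | E 40-44 | F 44-45 | C 45-46 | H 46-50 | E 50-52 |
Completion: A=16  B=20  C=46  D=23  E=52  F=45  G=36  H=50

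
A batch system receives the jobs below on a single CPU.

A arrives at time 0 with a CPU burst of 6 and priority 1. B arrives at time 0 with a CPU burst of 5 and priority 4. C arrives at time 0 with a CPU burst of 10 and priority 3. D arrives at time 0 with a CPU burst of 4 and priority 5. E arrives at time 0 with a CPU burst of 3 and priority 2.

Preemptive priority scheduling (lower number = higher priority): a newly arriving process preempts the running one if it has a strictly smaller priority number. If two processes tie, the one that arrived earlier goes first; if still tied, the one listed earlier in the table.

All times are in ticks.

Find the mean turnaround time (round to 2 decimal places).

Timeline: | A 0-6 | E 6-9 | C 9-19 | B 19-24 | D 24-28 |
Completion: A=6  B=24  C=19  D=28  E=9
Turnaround (C−A): A=6  B=24  C=19  D=28  E=9
Turnaround times: A=6, B=24, C=19, D=28, E=9
Average turnaround = (6+24+19+28+9) / 5 = 86/5 = 17.20

17.20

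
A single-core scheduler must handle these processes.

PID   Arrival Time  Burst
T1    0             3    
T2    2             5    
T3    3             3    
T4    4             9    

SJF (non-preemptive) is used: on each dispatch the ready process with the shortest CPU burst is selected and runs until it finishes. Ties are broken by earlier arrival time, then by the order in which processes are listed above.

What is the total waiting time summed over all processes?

Timeline: | T1 0-3 | T3 3-6 | T2 6-11 | T4 11-20 |
Completion: T1=3  T2=11  T3=6  T4=20
Turnaround (C−A): T1=3  T2=9  T3=3  T4=16
Waiting = turnaround − burst: T1=0, T2=4, T3=0, T4=7
Total waiting = 0 + 4 + 0 + 7 = 11

11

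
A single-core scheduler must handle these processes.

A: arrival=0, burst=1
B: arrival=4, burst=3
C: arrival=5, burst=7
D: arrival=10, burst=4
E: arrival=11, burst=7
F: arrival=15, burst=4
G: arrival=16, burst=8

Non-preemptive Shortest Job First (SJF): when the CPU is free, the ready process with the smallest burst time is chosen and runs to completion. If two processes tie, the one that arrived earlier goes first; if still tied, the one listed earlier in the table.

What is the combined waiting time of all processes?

33

Schedule: | A 0-1 | idle 1-4 | B 4-7 | C 7-14 | D 14-18 | F 18-22 | E 22-29 | G 29-37 |
Completion: A=1  B=7  C=14  D=18  E=29  F=22  G=37
Waiting = turnaround − burst: A=0, B=0, C=2, D=4, E=11, F=3, G=13
Total waiting = 0 + 0 + 2 + 4 + 11 + 3 + 13 = 33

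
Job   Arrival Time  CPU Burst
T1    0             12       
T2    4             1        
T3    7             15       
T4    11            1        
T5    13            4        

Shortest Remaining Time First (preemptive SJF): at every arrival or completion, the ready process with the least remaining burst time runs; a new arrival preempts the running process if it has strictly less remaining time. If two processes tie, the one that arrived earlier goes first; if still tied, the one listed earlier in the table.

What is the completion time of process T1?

Gantt: | T1 0-4 | T2 4-5 | T1 5-11 | T4 11-12 | T1 12-14 | T5 14-18 | T3 18-33 |
Completion: T1=14  T2=5  T3=33  T4=12  T5=18

14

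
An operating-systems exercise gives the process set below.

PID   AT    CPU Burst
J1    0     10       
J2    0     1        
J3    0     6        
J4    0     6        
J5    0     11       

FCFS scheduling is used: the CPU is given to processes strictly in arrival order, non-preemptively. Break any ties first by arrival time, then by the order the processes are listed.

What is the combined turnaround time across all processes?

95

Timeline: | J1 0-10 | J2 10-11 | J3 11-17 | J4 17-23 | J5 23-34 |
Completion: J1=10  J2=11  J3=17  J4=23  J5=34
Turnaround = completion − arrival: J1=10, J2=11, J3=17, J4=23, J5=34
Total turnaround = 10 + 11 + 17 + 23 + 34 = 95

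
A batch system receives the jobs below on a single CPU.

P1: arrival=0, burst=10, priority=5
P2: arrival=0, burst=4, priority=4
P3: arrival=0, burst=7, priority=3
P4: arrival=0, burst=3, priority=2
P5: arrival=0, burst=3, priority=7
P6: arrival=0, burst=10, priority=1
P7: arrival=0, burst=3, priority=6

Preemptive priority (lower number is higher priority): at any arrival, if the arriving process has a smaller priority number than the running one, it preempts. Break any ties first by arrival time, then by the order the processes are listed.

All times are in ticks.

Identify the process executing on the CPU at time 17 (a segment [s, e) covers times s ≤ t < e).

Timeline: | P6 0-10 | P4 10-13 | P3 13-20 | P2 20-24 | P1 24-34 | P7 34-37 | P5 37-40 |
Completion: P1=34  P2=24  P3=20  P4=13  P5=40  P6=10  P7=37
Turnaround (C−A): P1=34  P2=24  P3=20  P4=13  P5=40  P6=10  P7=37

P3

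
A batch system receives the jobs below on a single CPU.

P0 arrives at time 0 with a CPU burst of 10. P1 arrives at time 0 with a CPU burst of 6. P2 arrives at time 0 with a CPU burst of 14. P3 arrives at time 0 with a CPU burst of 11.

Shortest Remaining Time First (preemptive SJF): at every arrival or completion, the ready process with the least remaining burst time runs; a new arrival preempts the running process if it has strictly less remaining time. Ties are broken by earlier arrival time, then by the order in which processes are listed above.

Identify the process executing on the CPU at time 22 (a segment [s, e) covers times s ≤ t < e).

Timeline: | P1 0-6 | P0 6-16 | P3 16-27 | P2 27-41 |
Completion: P0=16  P1=6  P2=41  P3=27

P3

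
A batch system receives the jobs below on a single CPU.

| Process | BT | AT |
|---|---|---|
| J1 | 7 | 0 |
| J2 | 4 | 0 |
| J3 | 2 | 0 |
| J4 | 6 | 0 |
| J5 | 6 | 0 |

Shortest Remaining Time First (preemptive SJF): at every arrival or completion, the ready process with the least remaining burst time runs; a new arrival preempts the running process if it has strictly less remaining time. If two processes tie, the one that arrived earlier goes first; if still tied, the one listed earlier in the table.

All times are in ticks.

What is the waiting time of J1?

18

Schedule: | J3 0-2 | J2 2-6 | J4 6-12 | J5 12-18 | J1 18-25 |
Completion: J1=25  J2=6  J3=2  J4=12  J5=18
Waiting(J1) = turnaround − burst = 25 − 7 = 18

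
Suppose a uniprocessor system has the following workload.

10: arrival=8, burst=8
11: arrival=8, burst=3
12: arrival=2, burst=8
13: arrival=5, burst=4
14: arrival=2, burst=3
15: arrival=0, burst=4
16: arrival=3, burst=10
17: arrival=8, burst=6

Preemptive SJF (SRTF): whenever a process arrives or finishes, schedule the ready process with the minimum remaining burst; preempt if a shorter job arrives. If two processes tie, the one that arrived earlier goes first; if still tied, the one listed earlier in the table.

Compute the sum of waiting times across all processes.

84

Gantt: | 15 0-4 | 14 4-7 | 13 7-11 | 11 11-14 | 17 14-20 | 12 20-28 | 10 28-36 | 16 36-46 |
Completion: 10=36  11=14  12=28  13=11  14=7  15=4  16=46  17=20
Waiting = turnaround − burst: 10=20, 11=3, 12=18, 13=2, 14=2, 15=0, 16=33, 17=6
Total waiting = 20 + 3 + 18 + 2 + 2 + 0 + 33 + 6 = 84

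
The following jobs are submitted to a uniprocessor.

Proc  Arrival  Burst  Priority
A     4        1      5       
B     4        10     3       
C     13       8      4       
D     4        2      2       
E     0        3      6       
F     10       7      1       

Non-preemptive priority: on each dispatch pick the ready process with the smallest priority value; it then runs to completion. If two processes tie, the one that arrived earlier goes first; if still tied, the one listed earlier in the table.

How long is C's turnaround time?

Schedule: | E 0-3 | idle 3-4 | D 4-6 | B 6-16 | F 16-23 | C 23-31 | A 31-32 |
Completion: A=32  B=16  C=31  D=6  E=3  F=23
Turnaround(C) = completion − arrival = 31 − 13 = 18

18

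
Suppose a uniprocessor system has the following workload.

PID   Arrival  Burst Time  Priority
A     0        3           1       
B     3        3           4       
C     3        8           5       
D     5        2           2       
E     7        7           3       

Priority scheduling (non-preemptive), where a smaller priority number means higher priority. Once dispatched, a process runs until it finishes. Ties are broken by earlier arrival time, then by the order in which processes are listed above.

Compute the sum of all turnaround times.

Gantt: | A 0-3 | B 3-6 | D 6-8 | E 8-15 | C 15-23 |
Completion: A=3  B=6  C=23  D=8  E=15
Turnaround = completion − arrival: A=3, B=3, C=20, D=3, E=8
Total turnaround = 3 + 3 + 20 + 3 + 8 = 37

37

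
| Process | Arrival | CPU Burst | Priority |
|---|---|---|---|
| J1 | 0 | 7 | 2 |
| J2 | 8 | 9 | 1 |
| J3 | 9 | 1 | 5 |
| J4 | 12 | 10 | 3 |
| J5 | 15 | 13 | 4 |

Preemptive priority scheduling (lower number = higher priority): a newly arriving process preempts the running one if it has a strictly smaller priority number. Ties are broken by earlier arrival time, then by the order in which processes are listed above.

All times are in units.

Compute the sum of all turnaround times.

88

Gantt: | J1 0-7 | idle 7-8 | J2 8-17 | J4 17-27 | J5 27-40 | J3 40-41 |
Completion: J1=7  J2=17  J3=41  J4=27  J5=40
Turnaround (C−A): J1=7  J2=9  J3=32  J4=15  J5=25
Turnaround = completion − arrival: J1=7, J2=9, J3=32, J4=15, J5=25
Total turnaround = 7 + 9 + 32 + 15 + 25 = 88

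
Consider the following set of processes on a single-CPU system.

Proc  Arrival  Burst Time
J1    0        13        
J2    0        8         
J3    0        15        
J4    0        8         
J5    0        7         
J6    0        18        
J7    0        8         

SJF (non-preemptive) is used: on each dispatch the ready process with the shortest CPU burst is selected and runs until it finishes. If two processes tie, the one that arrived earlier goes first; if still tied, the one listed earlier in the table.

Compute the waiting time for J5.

Schedule: | J5 0-7 | J2 7-15 | J4 15-23 | J7 23-31 | J1 31-44 | J3 44-59 | J6 59-77 |
Completion: J1=44  J2=15  J3=59  J4=23  J5=7  J6=77  J7=31
Turnaround (C−A): J1=44  J2=15  J3=59  J4=23  J5=7  J6=77  J7=31
Waiting(J5) = turnaround − burst = 7 − 7 = 0

0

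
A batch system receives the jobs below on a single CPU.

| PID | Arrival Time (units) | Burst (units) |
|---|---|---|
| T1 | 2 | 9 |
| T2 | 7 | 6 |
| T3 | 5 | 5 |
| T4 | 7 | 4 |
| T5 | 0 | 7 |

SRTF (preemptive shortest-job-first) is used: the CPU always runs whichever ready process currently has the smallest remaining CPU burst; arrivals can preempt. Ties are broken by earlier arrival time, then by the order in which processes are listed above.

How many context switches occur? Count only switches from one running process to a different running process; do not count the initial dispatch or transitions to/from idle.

Timeline: | T5 0-7 | T4 7-11 | T3 11-16 | T2 16-22 | T1 22-31 |
Completion: T1=31  T2=22  T3=16  T4=11  T5=7
Turnaround (C−A): T1=29  T2=15  T3=11  T4=4  T5=7

4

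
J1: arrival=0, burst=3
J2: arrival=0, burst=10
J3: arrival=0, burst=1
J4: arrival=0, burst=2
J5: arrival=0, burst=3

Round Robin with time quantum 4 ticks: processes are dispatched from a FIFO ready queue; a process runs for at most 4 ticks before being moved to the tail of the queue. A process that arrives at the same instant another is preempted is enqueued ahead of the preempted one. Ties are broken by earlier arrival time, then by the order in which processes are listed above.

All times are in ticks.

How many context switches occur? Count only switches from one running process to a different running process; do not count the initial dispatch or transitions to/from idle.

Timeline: | J1 0-3 | J2 3-7 | J3 7-8 | J4 8-10 | J5 10-13 | J2 13-19 |
Completion: J1=3  J2=19  J3=8  J4=10  J5=13
Turnaround (C−A): J1=3  J2=19  J3=8  J4=10  J5=13

5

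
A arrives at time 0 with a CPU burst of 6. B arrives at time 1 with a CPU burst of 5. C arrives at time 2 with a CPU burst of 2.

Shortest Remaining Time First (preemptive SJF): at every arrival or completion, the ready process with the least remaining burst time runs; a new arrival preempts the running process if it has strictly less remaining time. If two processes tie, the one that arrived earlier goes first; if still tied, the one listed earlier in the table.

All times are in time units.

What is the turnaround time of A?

8

Gantt: | A 0-2 | C 2-4 | A 4-8 | B 8-13 |
Completion: A=8  B=13  C=4
Turnaround(A) = completion − arrival = 8 − 0 = 8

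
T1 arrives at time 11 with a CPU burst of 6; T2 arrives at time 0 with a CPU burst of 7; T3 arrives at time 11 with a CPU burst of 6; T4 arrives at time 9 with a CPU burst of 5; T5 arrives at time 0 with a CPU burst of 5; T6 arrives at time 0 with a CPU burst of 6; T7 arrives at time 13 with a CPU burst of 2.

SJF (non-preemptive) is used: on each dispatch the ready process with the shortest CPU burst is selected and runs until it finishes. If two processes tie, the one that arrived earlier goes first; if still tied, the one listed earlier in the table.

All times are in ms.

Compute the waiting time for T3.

13

Schedule: | T5 0-5 | T6 5-11 | T4 11-16 | T7 16-18 | T1 18-24 | T3 24-30 | T2 30-37 |
Completion: T1=24  T2=37  T3=30  T4=16  T5=5  T6=11  T7=18
Turnaround (C−A): T1=13  T2=37  T3=19  T4=7  T5=5  T6=11  T7=5
Waiting(T3) = turnaround − burst = 19 − 6 = 13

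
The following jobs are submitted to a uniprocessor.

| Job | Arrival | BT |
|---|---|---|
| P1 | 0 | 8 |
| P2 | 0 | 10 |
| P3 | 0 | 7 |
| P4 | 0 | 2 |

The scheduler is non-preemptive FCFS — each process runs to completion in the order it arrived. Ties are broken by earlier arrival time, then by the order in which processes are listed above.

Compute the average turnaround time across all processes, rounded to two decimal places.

Schedule: | P1 0-8 | P2 8-18 | P3 18-25 | P4 25-27 |
Completion: P1=8  P2=18  P3=25  P4=27
Turnaround times: P1=8, P2=18, P3=25, P4=27
Average turnaround = (8+18+25+27) / 4 = 78/4 = 19.50

19.50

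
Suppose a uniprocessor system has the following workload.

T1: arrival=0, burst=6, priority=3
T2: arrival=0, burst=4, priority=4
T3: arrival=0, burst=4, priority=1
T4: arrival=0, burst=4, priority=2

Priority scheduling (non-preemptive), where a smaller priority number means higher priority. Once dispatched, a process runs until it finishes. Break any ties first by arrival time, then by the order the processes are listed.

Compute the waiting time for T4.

Gantt: | T3 0-4 | T4 4-8 | T1 8-14 | T2 14-18 |
Completion: T1=14  T2=18  T3=4  T4=8
Waiting(T4) = turnaround − burst = 8 − 4 = 4

4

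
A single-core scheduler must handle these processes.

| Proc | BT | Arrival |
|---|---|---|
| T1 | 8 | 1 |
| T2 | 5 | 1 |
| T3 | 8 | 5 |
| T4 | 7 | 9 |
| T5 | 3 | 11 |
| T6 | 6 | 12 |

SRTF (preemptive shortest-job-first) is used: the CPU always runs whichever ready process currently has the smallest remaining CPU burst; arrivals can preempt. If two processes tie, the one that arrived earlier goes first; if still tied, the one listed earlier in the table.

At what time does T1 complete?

14

Schedule: | idle 0-1 | T2 1-6 | T1 6-14 | T5 14-17 | T6 17-23 | T4 23-30 | T3 30-38 |
Completion: T1=14  T2=6  T3=38  T4=30  T5=17  T6=23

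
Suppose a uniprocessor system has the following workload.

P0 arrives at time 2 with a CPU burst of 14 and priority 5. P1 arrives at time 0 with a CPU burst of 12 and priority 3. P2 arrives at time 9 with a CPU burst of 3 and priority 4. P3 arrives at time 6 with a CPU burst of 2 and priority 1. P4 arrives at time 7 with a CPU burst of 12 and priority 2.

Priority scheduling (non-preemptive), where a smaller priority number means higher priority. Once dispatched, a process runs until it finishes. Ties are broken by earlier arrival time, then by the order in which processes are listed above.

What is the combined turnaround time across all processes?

100

Gantt: | P1 0-12 | P3 12-14 | P4 14-26 | P2 26-29 | P0 29-43 |
Completion: P0=43  P1=12  P2=29  P3=14  P4=26
Turnaround (C−A): P0=41  P1=12  P2=20  P3=8  P4=19
Turnaround = completion − arrival: P0=41, P1=12, P2=20, P3=8, P4=19
Total turnaround = 41 + 12 + 20 + 8 + 19 = 100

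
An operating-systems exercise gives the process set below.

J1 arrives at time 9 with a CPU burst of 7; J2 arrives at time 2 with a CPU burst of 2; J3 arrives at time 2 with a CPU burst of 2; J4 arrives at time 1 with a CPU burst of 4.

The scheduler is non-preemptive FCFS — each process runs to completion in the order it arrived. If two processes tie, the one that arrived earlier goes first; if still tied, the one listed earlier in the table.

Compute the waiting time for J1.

Timeline: | idle 0-1 | J4 1-5 | J2 5-7 | J3 7-9 | J1 9-16 |
Completion: J1=16  J2=7  J3=9  J4=5
Turnaround (C−A): J1=7  J2=5  J3=7  J4=4
Waiting(J1) = turnaround − burst = 7 − 7 = 0

0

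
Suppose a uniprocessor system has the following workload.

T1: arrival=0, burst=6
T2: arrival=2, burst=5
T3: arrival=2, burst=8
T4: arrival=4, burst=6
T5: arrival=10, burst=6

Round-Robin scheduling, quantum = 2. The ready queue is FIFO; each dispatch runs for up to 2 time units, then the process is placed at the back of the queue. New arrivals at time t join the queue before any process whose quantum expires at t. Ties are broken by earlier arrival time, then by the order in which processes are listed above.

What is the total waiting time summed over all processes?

75

Timeline: | T1 0-2 | T2 2-4 | T3 4-6 | T1 6-8 | T4 8-10 | T2 10-12 | T3 12-14 | T1 14-16 | T5 16-18 | T4 18-20 | T2 20-21 | T3 21-23 | T5 23-25 | T4 25-27 | T3 27-29 | T5 29-31 |
Completion: T1=16  T2=21  T3=29  T4=27  T5=31
Turnaround (C−A): T1=16  T2=19  T3=27  T4=23  T5=21
Waiting = turnaround − burst: T1=10, T2=14, T3=19, T4=17, T5=15
Total waiting = 10 + 14 + 19 + 17 + 15 = 75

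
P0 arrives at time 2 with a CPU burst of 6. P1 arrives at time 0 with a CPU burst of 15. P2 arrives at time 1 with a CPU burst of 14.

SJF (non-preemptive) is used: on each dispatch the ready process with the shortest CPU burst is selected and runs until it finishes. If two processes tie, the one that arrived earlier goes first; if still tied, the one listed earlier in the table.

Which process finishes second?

P0

Timeline: | P1 0-15 | P0 15-21 | P2 21-35 |
Completion: P0=21  P1=15  P2=35
Turnaround (C−A): P0=19  P1=15  P2=34
Finish order: P1 → P0 → P2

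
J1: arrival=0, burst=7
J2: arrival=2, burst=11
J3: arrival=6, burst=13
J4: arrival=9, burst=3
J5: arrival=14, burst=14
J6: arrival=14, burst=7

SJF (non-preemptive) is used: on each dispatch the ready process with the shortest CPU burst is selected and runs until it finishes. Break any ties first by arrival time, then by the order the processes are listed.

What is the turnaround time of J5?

Timeline: | J1 0-7 | J2 7-18 | J4 18-21 | J6 21-28 | J3 28-41 | J5 41-55 |
Completion: J1=7  J2=18  J3=41  J4=21  J5=55  J6=28
Turnaround(J5) = completion − arrival = 55 − 14 = 41

41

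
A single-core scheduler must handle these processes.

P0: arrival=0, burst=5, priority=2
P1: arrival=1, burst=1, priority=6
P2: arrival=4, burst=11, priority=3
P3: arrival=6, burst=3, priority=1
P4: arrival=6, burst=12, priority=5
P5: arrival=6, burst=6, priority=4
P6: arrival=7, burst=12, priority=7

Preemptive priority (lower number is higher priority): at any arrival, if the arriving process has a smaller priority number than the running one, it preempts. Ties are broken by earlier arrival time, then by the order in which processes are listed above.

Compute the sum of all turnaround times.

153

Gantt: | P0 0-5 | P2 5-6 | P3 6-9 | P2 9-19 | P5 19-25 | P4 25-37 | P1 37-38 | P6 38-50 |
Completion: P0=5  P1=38  P2=19  P3=9  P4=37  P5=25  P6=50
Turnaround = completion − arrival: P0=5, P1=37, P2=15, P3=3, P4=31, P5=19, P6=43
Total turnaround = 5 + 37 + 15 + 3 + 31 + 19 + 43 = 153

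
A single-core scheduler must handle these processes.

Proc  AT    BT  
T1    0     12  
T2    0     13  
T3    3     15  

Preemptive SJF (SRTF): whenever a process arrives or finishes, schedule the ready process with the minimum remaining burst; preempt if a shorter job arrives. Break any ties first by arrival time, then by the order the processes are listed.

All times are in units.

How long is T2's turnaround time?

25

Schedule: | T1 0-12 | T2 12-25 | T3 25-40 |
Completion: T1=12  T2=25  T3=40
Turnaround (C−A): T1=12  T2=25  T3=37
Turnaround(T2) = completion − arrival = 25 − 0 = 25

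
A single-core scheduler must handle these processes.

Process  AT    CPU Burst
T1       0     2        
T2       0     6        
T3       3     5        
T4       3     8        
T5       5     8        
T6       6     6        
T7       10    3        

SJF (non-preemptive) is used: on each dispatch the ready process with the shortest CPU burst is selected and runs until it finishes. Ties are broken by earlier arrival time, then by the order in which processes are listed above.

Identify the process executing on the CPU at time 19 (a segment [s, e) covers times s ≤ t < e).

T6

Schedule: | T1 0-2 | T2 2-8 | T3 8-13 | T7 13-16 | T6 16-22 | T4 22-30 | T5 30-38 |
Completion: T1=2  T2=8  T3=13  T4=30  T5=38  T6=22  T7=16
Turnaround (C−A): T1=2  T2=8  T3=10  T4=27  T5=33  T6=16  T7=6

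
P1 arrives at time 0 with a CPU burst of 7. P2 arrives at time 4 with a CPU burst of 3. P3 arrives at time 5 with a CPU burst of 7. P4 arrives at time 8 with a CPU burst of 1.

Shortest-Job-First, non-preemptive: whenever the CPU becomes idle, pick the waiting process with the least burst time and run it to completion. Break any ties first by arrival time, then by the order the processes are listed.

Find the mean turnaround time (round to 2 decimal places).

Gantt: | P1 0-7 | P2 7-10 | P4 10-11 | P3 11-18 |
Completion: P1=7  P2=10  P3=18  P4=11
Turnaround times: P1=7, P2=6, P3=13, P4=3
Average turnaround = (7+6+13+3) / 4 = 29/4 = 7.25

7.25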